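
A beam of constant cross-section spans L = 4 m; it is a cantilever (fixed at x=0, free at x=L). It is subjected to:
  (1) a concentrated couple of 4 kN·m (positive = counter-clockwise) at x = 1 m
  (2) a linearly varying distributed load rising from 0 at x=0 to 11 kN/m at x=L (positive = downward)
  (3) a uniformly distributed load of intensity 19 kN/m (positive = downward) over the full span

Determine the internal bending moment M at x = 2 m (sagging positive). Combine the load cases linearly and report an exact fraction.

Load 1 — applied couple M₀=4 kN·m at a=1 m (b=L-a=3):
  M_1 = 0  [x>a] = 0 kN·m
Load 2 — triangular load w₀=11 kN/m (0→w₀ over full span):
  M_2 = w₀Lx/2 - w₀L²/3 - w₀x³/(6L) = 11·4·2/2 - 11·4²/3 - 11·2³/(6·4) = -55/3 kN·m
Load 3 — uniform load w=19 kN/m over full span:
  M_3 = -w(L-x)²/2 = -19·(4-2)²/2 = -38 kN·m
Superposition: M = Σ M_i = -169/3 kN·m ≈ -56.333333 kN·m

M(2) = -169/3 kN·m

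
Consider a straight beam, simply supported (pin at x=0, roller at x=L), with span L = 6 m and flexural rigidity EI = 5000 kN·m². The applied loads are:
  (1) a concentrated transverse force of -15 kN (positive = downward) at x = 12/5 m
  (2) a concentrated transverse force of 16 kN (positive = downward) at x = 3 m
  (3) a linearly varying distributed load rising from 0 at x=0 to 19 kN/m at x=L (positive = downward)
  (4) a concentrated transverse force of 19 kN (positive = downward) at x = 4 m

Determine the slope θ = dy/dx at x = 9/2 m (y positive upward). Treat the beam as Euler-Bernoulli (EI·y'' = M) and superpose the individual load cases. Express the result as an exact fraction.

Load 1 — point force P=-15 kN at a=12/5 m (b=L-a=18/5):
  θ_1 = -Pa(2L²-6Lx+3x²+a²)/(6LEI)  [x>a] = -(-15)·(12/5)·(2·6²-6·6·(9/2)+3·(9/2)²+(12/5)²)/(6·6·5000) = -2349/500000 rad
Load 2 — point force P=16 kN at a=3 m (b=L-a=3):
  θ_2 = -Pa(2L²-6Lx+3x²+a²)/(6LEI)  [x>a] = -16·3·(2·6²-6·6·(9/2)+3·(9/2)²+3²)/(6·6·5000) = 27/5000 rad
Load 3 — triangular load w₀=19 kN/m (0→w₀ over full span):
  θ_3 = -w₀(7L⁴-30L²x²+15x⁴)/(360LEI) = -19·(7·6⁴-30·6²·(9/2)²+15·(9/2)⁴)/(360·6·5000) = 74841/6400000 rad
Load 4 — point force P=19 kN at a=4 m (b=L-a=2):
  θ_4 = -Pa(2L²-6Lx+3x²+a²)/(6LEI)  [x>a] = -19·4·(2·6²-6·6·(9/2)+3·(9/2)²+4²)/(6·6·5000) = 1007/180000 rad
Superposition: θ = Σ θ_i = 5181221/288000000 rad ≈ 0.017990 rad

θ(9/2) = 5181221/288000000 rad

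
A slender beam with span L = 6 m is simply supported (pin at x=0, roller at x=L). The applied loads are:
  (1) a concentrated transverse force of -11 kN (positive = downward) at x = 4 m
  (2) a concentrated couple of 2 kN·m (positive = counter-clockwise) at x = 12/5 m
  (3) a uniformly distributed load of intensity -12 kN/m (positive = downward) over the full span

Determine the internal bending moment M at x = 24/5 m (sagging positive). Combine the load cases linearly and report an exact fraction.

M(24/5) = -1094/25 kN·m

Load 1 — point force P=-11 kN at a=4 m (b=L-a=2):
  M_1 = Pa(L-x)/L  [x>a] = (-11)·4·(6-(24/5))/6 = -44/5 kN·m
Load 2 — applied couple M₀=2 kN·m at a=12/5 m (b=L-a=18/5):
  M_2 = M₀x/L - M₀  [x>a] = 2·(24/5)/6 - 2 = -2/5 kN·m
Load 3 — uniform load w=-12 kN/m over full span:
  M_3 = wx(L-x)/2 = (-12)·(24/5)·(6-(24/5))/2 = -864/25 kN·m
Superposition: M = Σ M_i = -1094/25 kN·m ≈ -43.760000 kN·m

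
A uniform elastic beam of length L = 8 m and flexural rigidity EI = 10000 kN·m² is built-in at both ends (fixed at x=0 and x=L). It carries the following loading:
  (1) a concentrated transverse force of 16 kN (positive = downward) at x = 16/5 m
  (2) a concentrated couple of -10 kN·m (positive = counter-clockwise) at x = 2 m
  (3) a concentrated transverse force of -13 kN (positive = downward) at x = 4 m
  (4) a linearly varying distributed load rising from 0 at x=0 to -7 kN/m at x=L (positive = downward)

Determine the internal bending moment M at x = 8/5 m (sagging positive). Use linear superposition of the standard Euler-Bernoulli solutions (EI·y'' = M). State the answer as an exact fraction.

Load 1 — point force P=16 kN at a=16/5 m (b=L-a=24/5):
  M_1 = Pb²(3a+b)x/L³ - Pab²/L²  [x≤a] = 16·(24/5)²·(3·(16/5)+(24/5))·(8/5)/8³ - 16·(16/5)·(24/5)²/8² = -1152/625 kN·m
Load 2 — applied couple M₀=-10 kN·m at a=2 m (b=L-a=6):
  M_2 = R_Ax - M_A  [x≤a] with R_A=-45/32, M_A=15/8 = (-45/32)·(8/5) - (15/8) = -33/8 kN·m
Load 3 — point force P=-13 kN at a=4 m (b=L-a=4):
  M_3 = Pb²(3a+b)x/L³ - Pab²/L²  [x≤a] = (-13)·4²·(3·4+4)·(8/5)/8³ - (-13)·4·4²/8² = 13/5 kN·m
Load 4 — triangular load w₀=-7 kN/m (0→w₀ over full span):
  M_4 = 3w₀Lx/20 - w₀L²/30 - w₀x³/(6L) = 3·(-7)·8·(8/5)/20 - (-7)·8²/30 - (-7)·(8/5)³/(6·8) = 784/375 kN·m
Superposition: M = Σ M_i = -19163/15000 kN·m ≈ -1.277533 kN·m

M(8/5) = -19163/15000 kN·m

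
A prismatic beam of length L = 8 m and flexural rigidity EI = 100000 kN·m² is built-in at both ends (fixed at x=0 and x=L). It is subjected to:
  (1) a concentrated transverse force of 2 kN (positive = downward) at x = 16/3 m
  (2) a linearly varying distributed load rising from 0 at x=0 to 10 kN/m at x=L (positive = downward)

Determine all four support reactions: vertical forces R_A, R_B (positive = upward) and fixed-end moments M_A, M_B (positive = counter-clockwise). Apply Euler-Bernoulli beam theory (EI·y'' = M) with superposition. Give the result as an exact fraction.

Load 1 — point force P=2 kN at a=16/3 m (b=L-a=8/3):
  R_A = Pb²(3a+b)/L³ = 2·(8/3)²·(3·(16/3)+(8/3))/8³ = 14/27 kN
  M_A = Pab²/L² = 2·(16/3)·(8/3)²/8² = 32/27 kN·m
  R_B = Pa²(a+3b)/L³ = 2·(16/3)²·((16/3)+3·(8/3))/8³ = 40/27 kN
  M_B = -Pa²b/L² = -2·(16/3)²·(8/3)/8² = -64/27 kN·m
Load 2 — triangular load w₀=10 kN/m (0→w₀ over full span):
  R_A = 3w₀L/20 = 3·10·8/20 = 12 kN
  M_A = w₀L²/30 = 10·8²/30 = 64/3 kN·m
  R_B = 7w₀L/20 = 7·10·8/20 = 28 kN
  M_B = -w₀L²/20 = -10·8²/20 = -32 kN·m
Superposition: R_A = 338/27 kN, M_A = 608/27 kN·m, R_B = 796/27 kN, M_B = -928/27 kN·m

R_A = 338/27 kN, M_A = 608/27 kN·m, R_B = 796/27 kN, M_B = -928/27 kN·m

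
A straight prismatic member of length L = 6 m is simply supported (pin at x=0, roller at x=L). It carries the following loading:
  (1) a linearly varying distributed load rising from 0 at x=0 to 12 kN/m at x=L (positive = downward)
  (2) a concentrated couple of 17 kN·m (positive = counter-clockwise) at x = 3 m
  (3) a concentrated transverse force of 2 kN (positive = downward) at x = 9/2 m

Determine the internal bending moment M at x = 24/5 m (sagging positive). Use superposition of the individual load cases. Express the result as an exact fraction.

M(24/5) = 2392/125 kN·m

Load 1 — triangular load w₀=12 kN/m (0→w₀ over full span):
  M_1 = w₀Lx/6 - w₀x³/(6L) = 12·6·(24/5)/6 - 12·(24/5)³/(6·6) = 2592/125 kN·m
Load 2 — applied couple M₀=17 kN·m at a=3 m (b=L-a=3):
  M_2 = M₀x/L - M₀  [x>a] = 17·(24/5)/6 - 17 = -17/5 kN·m
Load 3 — point force P=2 kN at a=9/2 m (b=L-a=3/2):
  M_3 = Pa(L-x)/L  [x>a] = 2·(9/2)·(6-(24/5))/6 = 9/5 kN·m
Superposition: M = Σ M_i = 2392/125 kN·m ≈ 19.136000 kN·m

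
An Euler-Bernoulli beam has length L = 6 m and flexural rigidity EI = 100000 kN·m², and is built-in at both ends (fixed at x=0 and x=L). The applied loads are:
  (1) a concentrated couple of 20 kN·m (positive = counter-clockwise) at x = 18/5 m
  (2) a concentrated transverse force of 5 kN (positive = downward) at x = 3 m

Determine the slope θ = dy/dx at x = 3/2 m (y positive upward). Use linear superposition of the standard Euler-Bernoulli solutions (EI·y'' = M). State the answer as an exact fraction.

Load 1 — applied couple M₀=20 kN·m at a=18/5 m (b=L-a=12/5):
  θ_1 = (R_Ax²/2 - M_Ax)/EI  [x≤a] with R_A=24/5, M_A=32/5 = ((24/5)·(3/2)²/2 - (32/5)·(3/2))/100000 = -21/500000 rad
Load 2 — point force P=5 kN at a=3 m (b=L-a=3):
  θ_2 = -Pb²x(2aL-(3a+b)x)/(2L³EI)  [x≤a] = -5·3²·(3/2)·(2·3·6-(3·3+3)·(3/2))/(2·6³·100000) = -9/320000 rad
Superposition: θ = Σ θ_i = -561/8000000 rad ≈ -0.000070 rad

θ(3/2) = -561/8000000 rad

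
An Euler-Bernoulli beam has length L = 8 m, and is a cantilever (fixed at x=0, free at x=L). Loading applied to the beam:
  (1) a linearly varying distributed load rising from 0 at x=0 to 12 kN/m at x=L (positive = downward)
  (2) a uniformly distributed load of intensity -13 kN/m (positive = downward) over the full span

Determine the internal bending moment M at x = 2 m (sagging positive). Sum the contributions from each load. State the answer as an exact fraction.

Load 1 — triangular load w₀=12 kN/m (0→w₀ over full span):
  M_1 = w₀Lx/2 - w₀L²/3 - w₀x³/(6L) = 12·8·2/2 - 12·8²/3 - 12·2³/(6·8) = -162 kN·m
Load 2 — uniform load w=-13 kN/m over full span:
  M_2 = -w(L-x)²/2 = -(-13)·(8-2)²/2 = 234 kN·m
Superposition: M = Σ M_i = 72 kN·m ≈ 72.000000 kN·m

M(2) = 72 kN·m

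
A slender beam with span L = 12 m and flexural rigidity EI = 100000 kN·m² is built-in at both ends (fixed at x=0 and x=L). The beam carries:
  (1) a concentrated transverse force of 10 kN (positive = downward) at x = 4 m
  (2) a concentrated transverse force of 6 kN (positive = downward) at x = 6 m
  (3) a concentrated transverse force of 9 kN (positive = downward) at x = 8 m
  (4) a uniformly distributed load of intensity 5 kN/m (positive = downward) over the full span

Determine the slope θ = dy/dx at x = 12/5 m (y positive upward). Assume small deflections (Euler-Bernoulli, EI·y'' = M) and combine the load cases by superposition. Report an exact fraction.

Load 1 — point force P=10 kN at a=4 m (b=L-a=8):
  θ_1 = -Pb²x(2aL-(3a+b)x)/(2L³EI)  [x≤a] = -10·8²·(12/5)·(2·4·12-(3·4+8)·(12/5))/(2·12³·100000) = -2/9375 rad
Load 2 — point force P=6 kN at a=6 m (b=L-a=6):
  θ_2 = -Pb²x(2aL-(3a+b)x)/(2L³EI)  [x≤a] = -6·6²·(12/5)·(2·6·12-(3·6+6)·(12/5))/(2·12³·100000) = -81/625000 rad
Load 3 — point force P=9 kN at a=8 m (b=L-a=4):
  θ_3 = -Pb²x(2aL-(3a+b)x)/(2L³EI)  [x≤a] = -9·4²·(12/5)·(2·8·12-(3·8+4)·(12/5))/(2·12³·100000) = -39/312500 rad
Load 4 — uniform load w=5 kN/m over full span:
  θ_4 = -wx(L-x)(L-2x)/(12EI) = -5·(12/5)·(12-(12/5))·(12-2·(12/5))/(12·100000) = -54/78125 rad
Superposition: θ = Σ θ_i = -2173/1875000 rad ≈ -0.001159 rad

θ(12/5) = -2173/1875000 rad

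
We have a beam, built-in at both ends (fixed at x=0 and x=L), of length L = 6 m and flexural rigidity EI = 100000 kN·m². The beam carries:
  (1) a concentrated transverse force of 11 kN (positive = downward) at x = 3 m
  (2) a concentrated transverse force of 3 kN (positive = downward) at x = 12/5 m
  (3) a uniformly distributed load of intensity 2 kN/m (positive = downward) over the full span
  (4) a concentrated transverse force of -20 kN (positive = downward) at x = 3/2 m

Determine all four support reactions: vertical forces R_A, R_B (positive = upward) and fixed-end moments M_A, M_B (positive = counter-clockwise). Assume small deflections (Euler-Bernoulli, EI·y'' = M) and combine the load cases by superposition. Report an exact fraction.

R_A = -3431/1000 kN, M_A = -33/1000 kN·m, R_B = 9431/1000 kN, M_B = -10353/1000 kN·m

Load 1 — point force P=11 kN at a=3 m (b=L-a=3):
  R_A = Pb²(3a+b)/L³ = 11·3²·(3·3+3)/6³ = 11/2 kN
  M_A = Pab²/L² = 11·3·3²/6² = 33/4 kN·m
  R_B = Pa²(a+3b)/L³ = 11·3²·(3+3·3)/6³ = 11/2 kN
  M_B = -Pa²b/L² = -11·3²·3/6² = -33/4 kN·m
Load 2 — point force P=3 kN at a=12/5 m (b=L-a=18/5):
  R_A = Pb²(3a+b)/L³ = 3·(18/5)²·(3·(12/5)+(18/5))/6³ = 243/125 kN
  M_A = Pab²/L² = 3·(12/5)·(18/5)²/6² = 324/125 kN·m
  R_B = Pa²(a+3b)/L³ = 3·(12/5)²·((12/5)+3·(18/5))/6³ = 132/125 kN
  M_B = -Pa²b/L² = -3·(12/5)²·(18/5)/6² = -216/125 kN·m
Load 3 — uniform load w=2 kN/m over full span:
  R_A = wL/2 = 2·6/2 = 6 kN
  M_A = wL²/12 = 2·6²/12 = 6 kN·m
  R_B = wL/2 = 2·6/2 = 6 kN
  M_B = -wL²/12 = -2·6²/12 = -6 kN·m
Load 4 — point force P=-20 kN at a=3/2 m (b=L-a=9/2):
  R_A = Pb²(3a+b)/L³ = (-20)·(9/2)²·(3·(3/2)+(9/2))/6³ = -135/8 kN
  M_A = Pab²/L² = (-20)·(3/2)·(9/2)²/6² = -135/8 kN·m
  R_B = Pa²(a+3b)/L³ = (-20)·(3/2)²·((3/2)+3·(9/2))/6³ = -25/8 kN
  M_B = -Pa²b/L² = -(-20)·(3/2)²·(9/2)/6² = 45/8 kN·m
Superposition: R_A = -3431/1000 kN, M_A = -33/1000 kN·m, R_B = 9431/1000 kN, M_B = -10353/1000 kN·m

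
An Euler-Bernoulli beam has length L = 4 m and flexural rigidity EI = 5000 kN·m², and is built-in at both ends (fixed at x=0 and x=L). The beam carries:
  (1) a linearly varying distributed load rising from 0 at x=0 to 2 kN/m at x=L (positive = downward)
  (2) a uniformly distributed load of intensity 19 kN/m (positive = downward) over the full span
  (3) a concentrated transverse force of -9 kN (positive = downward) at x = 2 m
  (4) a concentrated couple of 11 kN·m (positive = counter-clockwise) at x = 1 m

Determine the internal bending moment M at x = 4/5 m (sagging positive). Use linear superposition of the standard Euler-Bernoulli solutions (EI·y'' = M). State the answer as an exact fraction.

M(4/5) = 25649/6000 kN·m

Load 1 — triangular load w₀=2 kN/m (0→w₀ over full span):
  M_1 = 3w₀Lx/20 - w₀L²/30 - w₀x³/(6L) = 3·2·4·(4/5)/20 - 2·4²/30 - 2·(4/5)³/(6·4) = -56/375 kN·m
Load 2 — uniform load w=19 kN/m over full span:
  M_2 = wLx/2 - wL²/12 - wx²/2 = 19·4·(4/5)/2 - 19·4²/12 - 19·(4/5)²/2 = -76/75 kN·m
Load 3 — point force P=-9 kN at a=2 m (b=L-a=2):
  M_3 = Pb²(3a+b)x/L³ - Pab²/L²  [x≤a] = (-9)·2²·(3·2+2)·(4/5)/4³ - (-9)·2·2²/4² = 9/10 kN·m
Load 4 — applied couple M₀=11 kN·m at a=1 m (b=L-a=3):
  M_4 = R_Ax - M_A  [x≤a] with R_A=99/32, M_A=-33/16 = (99/32)·(4/5) - (-33/16) = 363/80 kN·m
Superposition: M = Σ M_i = 25649/6000 kN·m ≈ 4.274833 kN·m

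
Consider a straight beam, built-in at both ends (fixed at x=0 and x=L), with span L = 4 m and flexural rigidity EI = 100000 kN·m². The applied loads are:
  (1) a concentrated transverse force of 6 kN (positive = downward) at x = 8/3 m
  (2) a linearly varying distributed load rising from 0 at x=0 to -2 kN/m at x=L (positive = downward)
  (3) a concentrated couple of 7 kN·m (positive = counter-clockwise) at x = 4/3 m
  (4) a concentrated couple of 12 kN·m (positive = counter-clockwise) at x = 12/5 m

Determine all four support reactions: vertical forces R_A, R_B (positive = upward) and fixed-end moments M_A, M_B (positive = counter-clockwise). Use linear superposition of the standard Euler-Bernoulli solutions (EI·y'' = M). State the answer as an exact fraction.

R_A = 1577/225 kN, M_A = 1024/225 kN·m, R_B = -1127/225 kN, M_B = 409/225 kN·m

Load 1 — point force P=6 kN at a=8/3 m (b=L-a=4/3):
  R_A = Pb²(3a+b)/L³ = 6·(4/3)²·(3·(8/3)+(4/3))/4³ = 14/9 kN
  M_A = Pab²/L² = 6·(8/3)·(4/3)²/4² = 16/9 kN·m
  R_B = Pa²(a+3b)/L³ = 6·(8/3)²·((8/3)+3·(4/3))/4³ = 40/9 kN
  M_B = -Pa²b/L² = -6·(8/3)²·(4/3)/4² = -32/9 kN·m
Load 2 — triangular load w₀=-2 kN/m (0→w₀ over full span):
  R_A = 3w₀L/20 = 3·(-2)·4/20 = -6/5 kN
  M_A = w₀L²/30 = (-2)·4²/30 = -16/15 kN·m
  R_B = 7w₀L/20 = 7·(-2)·4/20 = -14/5 kN
  M_B = -w₀L²/20 = -(-2)·4²/20 = 8/5 kN·m
Load 3 — applied couple M₀=7 kN·m at a=4/3 m (b=L-a=8/3):
  R_A = 6M₀ab/L³ = 6·7·(4/3)·(8/3)/4³ = 7/3 kN
  M_A = M₀b(2a-b)/L² = 7·(8/3)·(2·(4/3)-(8/3))/4² = 0 kN·m
  R_B = -6M₀ab/L³ = -6·7·(4/3)·(8/3)/4³ = -7/3 kN
  M_B = M₀a(2b-a)/L² = 7·(4/3)·(2·(8/3)-(4/3))/4² = 7/3 kN·m
Load 4 — applied couple M₀=12 kN·m at a=12/5 m (b=L-a=8/5):
  R_A = 6M₀ab/L³ = 6·12·(12/5)·(8/5)/4³ = 108/25 kN
  M_A = M₀b(2a-b)/L² = 12·(8/5)·(2·(12/5)-(8/5))/4² = 96/25 kN·m
  R_B = -6M₀ab/L³ = -6·12·(12/5)·(8/5)/4³ = -108/25 kN
  M_B = M₀a(2b-a)/L² = 12·(12/5)·(2·(8/5)-(12/5))/4² = 36/25 kN·m
Superposition: R_A = 1577/225 kN, M_A = 1024/225 kN·m, R_B = -1127/225 kN, M_B = 409/225 kN·m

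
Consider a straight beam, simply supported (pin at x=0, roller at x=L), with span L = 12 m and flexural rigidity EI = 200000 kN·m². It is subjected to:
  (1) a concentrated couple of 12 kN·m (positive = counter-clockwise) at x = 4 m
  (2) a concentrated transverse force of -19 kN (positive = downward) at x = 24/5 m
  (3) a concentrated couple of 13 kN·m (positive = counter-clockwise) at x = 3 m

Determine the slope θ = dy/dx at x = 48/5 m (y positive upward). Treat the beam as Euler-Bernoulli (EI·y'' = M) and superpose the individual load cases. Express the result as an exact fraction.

θ(48/5) = -162453/200000000 rad

Load 1 — applied couple M₀=12 kN·m at a=4 m (b=L-a=8):
  θ_1 = (M₀x²/(2L)-M₀(x-a)+C₁)/EI  [x>a] with C₁=M₀(3b²-L²)/(6L)=8 = (12·(48/5)²/(2·12)-12·((48/5)-4)+8)/200000 = -41/625000 rad
Load 2 — point force P=-19 kN at a=24/5 m (b=L-a=36/5):
  θ_2 = -Pa(2L²-6Lx+3x²+a²)/(6LEI)  [x>a] = -(-19)·(24/5)·(2·12²-6·12·(48/5)+3·(48/5)²+(24/5)²)/(6·12·200000) = -513/781250 rad
Load 3 — applied couple M₀=13 kN·m at a=3 m (b=L-a=9):
  θ_3 = (M₀x²/(2L)-M₀(x-a)+C₁)/EI  [x>a] with C₁=M₀(3b²-L²)/(6L)=143/8 = (13·(48/5)²/(2·12)-13·((48/5)-3)+(143/8))/200000 = -3601/40000000 rad
Superposition: θ = Σ θ_i = -162453/200000000 rad ≈ -0.000812 rad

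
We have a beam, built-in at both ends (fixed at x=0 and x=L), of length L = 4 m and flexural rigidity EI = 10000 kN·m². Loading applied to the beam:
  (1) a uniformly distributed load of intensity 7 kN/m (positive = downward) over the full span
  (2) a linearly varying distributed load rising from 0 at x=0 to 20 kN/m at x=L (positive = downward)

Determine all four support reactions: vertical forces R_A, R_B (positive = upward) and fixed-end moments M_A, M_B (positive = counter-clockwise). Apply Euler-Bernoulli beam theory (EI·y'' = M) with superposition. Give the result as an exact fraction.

R_A = 26 kN, M_A = 20 kN·m, R_B = 42 kN, M_B = -76/3 kN·m

Load 1 — uniform load w=7 kN/m over full span:
  R_A = wL/2 = 7·4/2 = 14 kN
  M_A = wL²/12 = 7·4²/12 = 28/3 kN·m
  R_B = wL/2 = 7·4/2 = 14 kN
  M_B = -wL²/12 = -7·4²/12 = -28/3 kN·m
Load 2 — triangular load w₀=20 kN/m (0→w₀ over full span):
  R_A = 3w₀L/20 = 3·20·4/20 = 12 kN
  M_A = w₀L²/30 = 20·4²/30 = 32/3 kN·m
  R_B = 7w₀L/20 = 7·20·4/20 = 28 kN
  M_B = -w₀L²/20 = -20·4²/20 = -16 kN·m
Superposition: R_A = 26 kN, M_A = 20 kN·m, R_B = 42 kN, M_B = -76/3 kN·m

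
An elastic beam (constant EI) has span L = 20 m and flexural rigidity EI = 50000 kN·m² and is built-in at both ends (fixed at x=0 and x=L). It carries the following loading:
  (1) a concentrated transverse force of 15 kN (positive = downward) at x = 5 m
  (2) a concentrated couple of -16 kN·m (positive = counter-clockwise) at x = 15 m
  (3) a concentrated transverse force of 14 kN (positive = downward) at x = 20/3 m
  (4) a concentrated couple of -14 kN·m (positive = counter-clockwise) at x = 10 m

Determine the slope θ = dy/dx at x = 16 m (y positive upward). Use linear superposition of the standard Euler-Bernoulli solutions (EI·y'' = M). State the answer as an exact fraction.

Load 1 — point force P=15 kN at a=5 m (b=L-a=15):
  θ_1 = Pa²(L-x)(2bL-(3b+a)(L-x))/(2L³EI)  [x>a] = 15·5²·(20-16)·(2·15·20-(3·15+5)·(20-16))/(2·20³·50000) = 3/4000 rad
Load 2 — applied couple M₀=-16 kN·m at a=15 m (b=L-a=5):
  θ_2 = (R_Ax²/2 - M_Ax - M₀(x-a))/EI  [x>a] with R_A=-9/10, M_A=-5 = ((-9/10)·16²/2 - (-5)·16 - (-16)·(16-15))/50000 = -6/15625 rad
Load 3 — point force P=14 kN at a=20/3 m (b=L-a=40/3):
  θ_3 = Pa²(L-x)(2bL-(3b+a)(L-x))/(2L³EI)  [x>a] = 14·(20/3)²·(20-16)·(2·(40/3)·20-(3·(40/3)+(20/3))·(20-16))/(2·20³·50000) = 91/84375 rad
Load 4 — applied couple M₀=-14 kN·m at a=10 m (b=L-a=10):
  θ_4 = (R_Ax²/2 - M_Ax - M₀(x-a))/EI  [x>a] with R_A=-21/20, M_A=-7/2 = ((-21/20)·16²/2 - (-7/2)·16 - (-14)·(16-10))/50000 = 7/62500 rad
Superposition: θ = Σ θ_i = 21013/13500000 rad ≈ 0.001557 rad

θ(16) = 21013/13500000 rad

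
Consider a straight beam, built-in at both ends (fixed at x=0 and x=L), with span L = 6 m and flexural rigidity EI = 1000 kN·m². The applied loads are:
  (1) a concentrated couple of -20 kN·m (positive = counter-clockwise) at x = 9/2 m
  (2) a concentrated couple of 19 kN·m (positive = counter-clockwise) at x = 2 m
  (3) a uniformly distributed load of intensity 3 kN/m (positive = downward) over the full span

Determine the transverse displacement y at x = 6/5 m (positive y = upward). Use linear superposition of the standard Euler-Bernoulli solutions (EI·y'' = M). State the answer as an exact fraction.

Load 1 — applied couple M₀=-20 kN·m at a=9/2 m (b=L-a=3/2):
  y_1 = (R_Ax³/6 - M_Ax²/2)/EI  [x≤a] with R_A=-15/4, M_A=-25/4 = ((-15/4)·(6/5)³/6 - (-25/4)·(6/5)²/2)/1000 = 171/50000 m
Load 2 — applied couple M₀=19 kN·m at a=2 m (b=L-a=4):
  y_2 = (R_Ax³/6 - M_Ax²/2)/EI  [x≤a] with R_A=38/9, M_A=0 = ((38/9)·(6/5)³/6 - 0·(6/5)²/2)/1000 = 19/15625 m
Load 3 — uniform load w=3 kN/m over full span:
  y_3 = -wx²(L-x)²/(24EI) = -3·(6/5)²·(6-(6/5))²/(24·1000) = -324/78125 m
Superposition: y = Σ y_i = 611/1250000 m ≈ 0.000489 m

y(6/5) = 611/1250000 m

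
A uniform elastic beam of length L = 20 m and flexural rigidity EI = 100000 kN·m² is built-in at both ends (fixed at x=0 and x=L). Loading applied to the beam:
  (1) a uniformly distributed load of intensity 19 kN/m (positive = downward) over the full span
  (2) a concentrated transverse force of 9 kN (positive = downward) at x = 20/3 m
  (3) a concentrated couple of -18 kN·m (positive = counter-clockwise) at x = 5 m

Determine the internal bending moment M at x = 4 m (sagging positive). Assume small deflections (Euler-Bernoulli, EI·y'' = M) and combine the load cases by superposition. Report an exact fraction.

M(4) = -3931/120 kN·m

Load 1 — uniform load w=19 kN/m over full span:
  M_1 = wLx/2 - wL²/12 - wx²/2 = 19·20·4/2 - 19·20²/12 - 19·4²/2 = -76/3 kN·m
Load 2 — point force P=9 kN at a=20/3 m (b=L-a=40/3):
  M_2 = Pb²(3a+b)x/L³ - Pab²/L²  [x≤a] = 9·(40/3)²·(3·(20/3)+(40/3))·4/20³ - 9·(20/3)·(40/3)²/20² = 0 kN·m
Load 3 — applied couple M₀=-18 kN·m at a=5 m (b=L-a=15):
  M_3 = R_Ax - M_A  [x≤a] with R_A=-81/80, M_A=27/8 = (-81/80)·4 - (27/8) = -297/40 kN·m
Superposition: M = Σ M_i = -3931/120 kN·m ≈ -32.758333 kN·m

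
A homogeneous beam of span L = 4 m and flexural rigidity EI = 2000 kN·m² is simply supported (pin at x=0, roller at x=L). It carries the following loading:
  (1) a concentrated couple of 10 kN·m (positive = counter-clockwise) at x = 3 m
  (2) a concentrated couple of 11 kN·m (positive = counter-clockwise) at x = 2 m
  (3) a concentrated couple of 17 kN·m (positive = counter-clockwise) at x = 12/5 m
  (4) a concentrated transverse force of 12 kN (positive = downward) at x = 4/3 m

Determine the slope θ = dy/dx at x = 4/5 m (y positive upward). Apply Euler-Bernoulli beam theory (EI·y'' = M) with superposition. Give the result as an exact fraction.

θ(4/5) = -52367/5400000 rad

Load 1 — applied couple M₀=10 kN·m at a=3 m (b=L-a=1):
  θ_1 = (M₀x²/(2L)+C₁)/EI  [x≤a] with C₁=M₀(3b²-L²)/(6L)=-65/12 = (10·(4/5)²/(2·4)+(-65/12))/2000 = -277/120000 rad
Load 2 — applied couple M₀=11 kN·m at a=2 m (b=L-a=2):
  θ_2 = (M₀x²/(2L)+C₁)/EI  [x≤a] with C₁=M₀(3b²-L²)/(6L)=-11/6 = (11·(4/5)²/(2·4)+(-11/6))/2000 = -143/300000 rad
Load 3 — applied couple M₀=17 kN·m at a=12/5 m (b=L-a=8/5):
  θ_3 = (M₀x²/(2L)+C₁)/EI  [x≤a] with C₁=M₀(3b²-L²)/(6L)=-442/75 = (17·(4/5)²/(2·4)+(-442/75))/2000 = -17/7500 rad
Load 4 — point force P=12 kN at a=4/3 m (b=L-a=8/3):
  θ_4 = -Pb(L²-b²-3x²)/(6LEI)  [x≤a] = -12·(8/3)·(4²-(8/3)²-3·(4/5)²)/(6·4·2000) = -392/84375 rad
Superposition: θ = Σ θ_i = -52367/5400000 rad ≈ -0.009698 rad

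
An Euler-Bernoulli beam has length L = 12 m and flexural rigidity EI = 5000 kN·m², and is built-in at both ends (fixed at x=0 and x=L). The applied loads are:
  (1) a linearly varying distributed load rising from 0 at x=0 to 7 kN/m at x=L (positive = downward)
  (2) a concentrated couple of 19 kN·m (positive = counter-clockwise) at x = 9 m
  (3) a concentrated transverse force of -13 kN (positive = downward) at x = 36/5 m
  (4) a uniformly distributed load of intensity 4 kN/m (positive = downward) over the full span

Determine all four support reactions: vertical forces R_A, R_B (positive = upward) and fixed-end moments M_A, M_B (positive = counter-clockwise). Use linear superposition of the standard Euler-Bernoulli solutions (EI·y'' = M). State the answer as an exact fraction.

Load 1 — triangular load w₀=7 kN/m (0→w₀ over full span):
  R_A = 3w₀L/20 = 3·7·12/20 = 63/5 kN
  M_A = w₀L²/30 = 7·12²/30 = 168/5 kN·m
  R_B = 7w₀L/20 = 7·7·12/20 = 147/5 kN
  M_B = -w₀L²/20 = -7·12²/20 = -252/5 kN·m
Load 2 — applied couple M₀=19 kN·m at a=9 m (b=L-a=3):
  R_A = 6M₀ab/L³ = 6·19·9·3/12³ = 57/32 kN
  M_A = M₀b(2a-b)/L² = 19·3·(2·9-3)/12² = 95/16 kN·m
  R_B = -6M₀ab/L³ = -6·19·9·3/12³ = -57/32 kN
  M_B = M₀a(2b-a)/L² = 19·9·(2·3-9)/12² = -57/16 kN·m
Load 3 — point force P=-13 kN at a=36/5 m (b=L-a=24/5):
  R_A = Pb²(3a+b)/L³ = (-13)·(24/5)²·(3·(36/5)+(24/5))/12³ = -572/125 kN
  M_A = Pab²/L² = (-13)·(36/5)·(24/5)²/12² = -1872/125 kN·m
  R_B = Pa²(a+3b)/L³ = (-13)·(36/5)²·((36/5)+3·(24/5))/12³ = -1053/125 kN
  M_B = -Pa²b/L² = -(-13)·(36/5)²·(24/5)/12² = 2808/125 kN·m
Load 4 — uniform load w=4 kN/m over full span:
  R_A = wL/2 = 4·12/2 = 24 kN
  M_A = wL²/12 = 4·12²/12 = 48 kN·m
  R_B = wL/2 = 4·12/2 = 24 kN
  M_B = -wL²/12 = -4·12²/12 = -48 kN·m
Superposition: R_A = 135221/4000 kN, M_A = 145123/2000 kN·m, R_B = 172779/4000 kN, M_B = -158997/2000 kN·m

R_A = 135221/4000 kN, M_A = 145123/2000 kN·m, R_B = 172779/4000 kN, M_B = -158997/2000 kN·m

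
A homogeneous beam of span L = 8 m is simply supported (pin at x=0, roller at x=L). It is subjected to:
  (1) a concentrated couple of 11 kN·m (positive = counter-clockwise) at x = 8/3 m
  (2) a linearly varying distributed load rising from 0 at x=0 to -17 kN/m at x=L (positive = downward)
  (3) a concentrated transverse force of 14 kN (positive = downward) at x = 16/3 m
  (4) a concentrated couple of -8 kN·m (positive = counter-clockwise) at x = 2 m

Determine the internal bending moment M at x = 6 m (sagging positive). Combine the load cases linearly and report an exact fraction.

Load 1 — applied couple M₀=11 kN·m at a=8/3 m (b=L-a=16/3):
  M_1 = M₀x/L - M₀  [x>a] = 11·6/8 - 11 = -11/4 kN·m
Load 2 — triangular load w₀=-17 kN/m (0→w₀ over full span):
  M_2 = w₀Lx/6 - w₀x³/(6L) = (-17)·8·6/6 - (-17)·6³/(6·8) = -119/2 kN·m
Load 3 — point force P=14 kN at a=16/3 m (b=L-a=8/3):
  M_3 = Pa(L-x)/L  [x>a] = 14·(16/3)·(8-6)/8 = 56/3 kN·m
Load 4 — applied couple M₀=-8 kN·m at a=2 m (b=L-a=6):
  M_4 = M₀x/L - M₀  [x>a] = (-8)·6/8 - (-8) = 2 kN·m
Superposition: M = Σ M_i = -499/12 kN·m ≈ -41.583333 kN·m

M(6) = -499/12 kN·m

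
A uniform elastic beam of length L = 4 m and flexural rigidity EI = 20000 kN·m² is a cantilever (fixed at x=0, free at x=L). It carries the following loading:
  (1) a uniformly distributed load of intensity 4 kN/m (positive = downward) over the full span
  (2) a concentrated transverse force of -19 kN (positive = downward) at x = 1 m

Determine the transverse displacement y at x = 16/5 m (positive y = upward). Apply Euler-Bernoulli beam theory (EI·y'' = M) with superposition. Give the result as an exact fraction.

y(16/5) = -83377/25000000 m

Load 1 — uniform load w=4 kN/m over full span:
  y_1 = -wx²(x²-4Lx+6L²)/(24EI) = -4·(16/5)²·((16/5)²-4·4·(16/5)+6·4²)/(24·20000) = -5504/1171875 m
Load 2 — point force P=-19 kN at a=1 m (b=L-a=3):
  y_2 = -Pa²(3x-a)/(6EI)  [x>a] = -(-19)·1²·(3·(16/5)-1)/(6·20000) = 817/600000 m
Superposition: y = Σ y_i = -83377/25000000 m ≈ -0.003335 m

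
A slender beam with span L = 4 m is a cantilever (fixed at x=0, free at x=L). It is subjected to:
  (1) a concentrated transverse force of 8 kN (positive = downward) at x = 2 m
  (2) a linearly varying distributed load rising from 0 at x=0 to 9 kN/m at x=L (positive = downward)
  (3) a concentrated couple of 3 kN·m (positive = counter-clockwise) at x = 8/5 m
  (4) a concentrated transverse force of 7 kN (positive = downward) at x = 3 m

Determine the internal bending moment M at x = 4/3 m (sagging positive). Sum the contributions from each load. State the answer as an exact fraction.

M(4/3) = -350/9 kN·m

Load 1 — point force P=8 kN at a=2 m (b=L-a=2):
  M_1 = -P(a-x)  [x≤a] = -8·(2-(4/3)) = -16/3 kN·m
Load 2 — triangular load w₀=9 kN/m (0→w₀ over full span):
  M_2 = w₀Lx/2 - w₀L²/3 - w₀x³/(6L) = 9·4·(4/3)/2 - 9·4²/3 - 9·(4/3)³/(6·4) = -224/9 kN·m
Load 3 — applied couple M₀=3 kN·m at a=8/5 m (b=L-a=12/5):
  M_3 = M₀  [x≤a] = 3 = 3 kN·m
Load 4 — point force P=7 kN at a=3 m (b=L-a=1):
  M_4 = -P(a-x)  [x≤a] = -7·(3-(4/3)) = -35/3 kN·m
Superposition: M = Σ M_i = -350/9 kN·m ≈ -38.888889 kN·m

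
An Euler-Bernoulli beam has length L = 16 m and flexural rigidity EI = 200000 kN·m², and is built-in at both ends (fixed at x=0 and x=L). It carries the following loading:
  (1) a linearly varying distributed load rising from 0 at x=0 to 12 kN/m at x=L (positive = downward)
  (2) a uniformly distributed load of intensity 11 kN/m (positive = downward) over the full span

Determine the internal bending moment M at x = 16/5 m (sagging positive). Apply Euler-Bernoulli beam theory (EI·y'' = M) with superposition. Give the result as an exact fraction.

M(16/5) = -8896/375 kN·m

Load 1 — triangular load w₀=12 kN/m (0→w₀ over full span):
  M_1 = 3w₀Lx/20 - w₀L²/30 - w₀x³/(6L) = 3·12·16·(16/5)/20 - 12·16²/30 - 12·(16/5)³/(6·16) = -1792/125 kN·m
Load 2 — uniform load w=11 kN/m over full span:
  M_2 = wLx/2 - wL²/12 - wx²/2 = 11·16·(16/5)/2 - 11·16²/12 - 11·(16/5)²/2 = -704/75 kN·m
Superposition: M = Σ M_i = -8896/375 kN·m ≈ -23.722667 kN·m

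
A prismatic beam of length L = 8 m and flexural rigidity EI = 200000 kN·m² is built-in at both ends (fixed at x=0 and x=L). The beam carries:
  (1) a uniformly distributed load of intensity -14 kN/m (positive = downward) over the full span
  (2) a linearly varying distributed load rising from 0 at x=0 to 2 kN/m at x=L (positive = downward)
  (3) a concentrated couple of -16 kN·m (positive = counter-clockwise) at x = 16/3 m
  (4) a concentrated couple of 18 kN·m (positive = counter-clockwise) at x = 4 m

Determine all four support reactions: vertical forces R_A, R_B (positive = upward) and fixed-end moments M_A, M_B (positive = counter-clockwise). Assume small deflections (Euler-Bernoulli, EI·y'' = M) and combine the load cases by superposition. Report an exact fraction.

Load 1 — uniform load w=-14 kN/m over full span:
  R_A = wL/2 = (-14)·8/2 = -56 kN
  M_A = wL²/12 = (-14)·8²/12 = -224/3 kN·m
  R_B = wL/2 = (-14)·8/2 = -56 kN
  M_B = -wL²/12 = -(-14)·8²/12 = 224/3 kN·m
Load 2 — triangular load w₀=2 kN/m (0→w₀ over full span):
  R_A = 3w₀L/20 = 3·2·8/20 = 12/5 kN
  M_A = w₀L²/30 = 2·8²/30 = 64/15 kN·m
  R_B = 7w₀L/20 = 7·2·8/20 = 28/5 kN
  M_B = -w₀L²/20 = -2·8²/20 = -32/5 kN·m
Load 3 — applied couple M₀=-16 kN·m at a=16/3 m (b=L-a=8/3):
  R_A = 6M₀ab/L³ = 6·(-16)·(16/3)·(8/3)/8³ = -8/3 kN
  M_A = M₀b(2a-b)/L² = (-16)·(8/3)·(2·(16/3)-(8/3))/8² = -16/3 kN·m
  R_B = -6M₀ab/L³ = -6·(-16)·(16/3)·(8/3)/8³ = 8/3 kN
  M_B = M₀a(2b-a)/L² = (-16)·(16/3)·(2·(8/3)-(16/3))/8² = 0 kN·m
Load 4 — applied couple M₀=18 kN·m at a=4 m (b=L-a=4):
  R_A = 6M₀ab/L³ = 6·18·4·4/8³ = 27/8 kN
  M_A = M₀b(2a-b)/L² = 18·4·(2·4-4)/8² = 9/2 kN·m
  R_B = -6M₀ab/L³ = -6·18·4·4/8³ = -27/8 kN
  M_B = M₀a(2b-a)/L² = 18·4·(2·4-4)/8² = 9/2 kN·m
Superposition: R_A = -6347/120 kN, M_A = -2137/30 kN·m, R_B = -6133/120 kN, M_B = 2183/30 kN·m

R_A = -6347/120 kN, M_A = -2137/30 kN·m, R_B = -6133/120 kN, M_B = 2183/30 kN·m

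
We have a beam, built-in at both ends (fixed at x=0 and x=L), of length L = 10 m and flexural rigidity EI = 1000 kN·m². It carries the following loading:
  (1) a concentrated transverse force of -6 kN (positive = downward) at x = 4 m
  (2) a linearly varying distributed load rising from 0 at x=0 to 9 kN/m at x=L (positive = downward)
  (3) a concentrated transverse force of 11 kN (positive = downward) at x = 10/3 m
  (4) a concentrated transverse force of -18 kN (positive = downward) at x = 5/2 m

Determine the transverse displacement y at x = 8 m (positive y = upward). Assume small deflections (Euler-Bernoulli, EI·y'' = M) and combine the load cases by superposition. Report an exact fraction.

Load 1 — point force P=-6 kN at a=4 m (b=L-a=6):
  y_1 = -Pa²(L-x)²(3bL-(3b+a)(L-x))/(6L³EI)  [x>a] = -(-6)·4²·(10-8)²·(3·6·10-(3·6+4)·(10-8))/(6·10³·1000) = 136/15625 m
Load 2 — triangular load w₀=9 kN/m (0→w₀ over full span):
  y_2 = -w₀x²(L-x)²(x+2L)/(120LEI) = -9·8²·(10-8)²·(8+2·10)/(120·10·1000) = -168/3125 m
Load 3 — point force P=11 kN at a=10/3 m (b=L-a=20/3):
  y_3 = -Pa²(L-x)²(3bL-(3b+a)(L-x))/(6L³EI)  [x>a] = -11·(10/3)²·(10-8)²·(3·(20/3)·10-(3·(20/3)+(10/3))·(10-8))/(6·10³·1000) = -253/20250 m
Load 4 — point force P=-18 kN at a=5/2 m (b=L-a=15/2):
  y_4 = -Pa²(L-x)²(3bL-(3b+a)(L-x))/(6L³EI)  [x>a] = -(-18)·(5/2)²·(10-8)²·(3·(15/2)·10-(3·(15/2)+(5/2))·(10-8))/(6·10³·1000) = 21/1600 m
Superposition: y = Σ y_i = -3598411/81000000 m ≈ -0.044425 m

y(8) = -3598411/81000000 m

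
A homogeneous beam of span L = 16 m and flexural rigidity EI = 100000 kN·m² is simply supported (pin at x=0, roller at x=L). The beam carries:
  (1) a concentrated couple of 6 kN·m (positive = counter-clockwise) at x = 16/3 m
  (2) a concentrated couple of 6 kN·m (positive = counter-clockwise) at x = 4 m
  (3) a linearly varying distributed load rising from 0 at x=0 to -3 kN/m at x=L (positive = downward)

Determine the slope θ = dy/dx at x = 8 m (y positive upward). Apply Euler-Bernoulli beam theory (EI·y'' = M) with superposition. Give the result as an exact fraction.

Load 1 — applied couple M₀=6 kN·m at a=16/3 m (b=L-a=32/3):
  θ_1 = (M₀x²/(2L)-M₀(x-a)+C₁)/EI  [x>a] with C₁=M₀(3b²-L²)/(6L)=16/3 = (6·8²/(2·16)-6·(8-(16/3))+(16/3))/100000 = 1/75000 rad
Load 2 — applied couple M₀=6 kN·m at a=4 m (b=L-a=12):
  θ_2 = (M₀x²/(2L)-M₀(x-a)+C₁)/EI  [x>a] with C₁=M₀(3b²-L²)/(6L)=11 = (6·8²/(2·16)-6·(8-4)+11)/100000 = -1/100000 rad
Load 3 — triangular load w₀=-3 kN/m (0→w₀ over full span):
  θ_3 = -w₀(7L⁴-30L²x²+15x⁴)/(360LEI) = -(-3)·(7·16⁴-30·16²·8²+15·8⁴)/(360·16·100000) = 7/46875 rad
Superposition: θ = Σ θ_i = 229/1500000 rad ≈ 0.000153 rad

θ(8) = 229/1500000 rad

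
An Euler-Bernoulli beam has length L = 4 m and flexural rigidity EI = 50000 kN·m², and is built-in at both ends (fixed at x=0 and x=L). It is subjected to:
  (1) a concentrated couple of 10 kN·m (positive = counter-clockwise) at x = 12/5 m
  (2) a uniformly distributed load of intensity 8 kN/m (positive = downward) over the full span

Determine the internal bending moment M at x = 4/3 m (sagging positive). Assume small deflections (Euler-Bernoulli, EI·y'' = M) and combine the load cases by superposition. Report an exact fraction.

Load 1 — applied couple M₀=10 kN·m at a=12/5 m (b=L-a=8/5):
  M_1 = R_Ax - M_A  [x≤a] with R_A=18/5, M_A=16/5 = (18/5)·(4/3) - (16/5) = 8/5 kN·m
Load 2 — uniform load w=8 kN/m over full span:
  M_2 = wLx/2 - wL²/12 - wx²/2 = 8·4·(4/3)/2 - 8·4²/12 - 8·(4/3)²/2 = 32/9 kN·m
Superposition: M = Σ M_i = 232/45 kN·m ≈ 5.155556 kN·m

M(4/3) = 232/45 kN·m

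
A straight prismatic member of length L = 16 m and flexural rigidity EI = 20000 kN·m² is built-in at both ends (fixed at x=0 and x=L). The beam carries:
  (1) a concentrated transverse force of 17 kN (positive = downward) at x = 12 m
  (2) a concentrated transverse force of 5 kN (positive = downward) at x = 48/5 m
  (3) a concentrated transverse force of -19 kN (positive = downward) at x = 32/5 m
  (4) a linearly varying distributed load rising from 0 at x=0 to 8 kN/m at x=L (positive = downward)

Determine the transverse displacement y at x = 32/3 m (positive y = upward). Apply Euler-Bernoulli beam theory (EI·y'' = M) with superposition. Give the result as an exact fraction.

y(32/3) = -1706764/56953125 m

Load 1 — point force P=17 kN at a=12 m (b=L-a=4):
  y_1 = -Pb²x²(3aL-(3a+b)x)/(6L³EI)  [x≤a] = -17·4²·(32/3)²·(3·12·16-(3·12+4)·(32/3))/(6·16³·20000) = -476/50625 m
Load 2 — point force P=5 kN at a=48/5 m (b=L-a=32/5):
  y_2 = -Pa²(L-x)²(3bL-(3b+a)(L-x))/(6L³EI)  [x>a] = -5·(48/5)²·(16-(32/3))²·(3·(32/5)·16-(3·(32/5)+(48/5))·(16-(32/3)))/(6·16³·20000) = -64/15625 m
Load 3 — point force P=-19 kN at a=32/5 m (b=L-a=48/5):
  y_3 = -Pa²(L-x)²(3bL-(3b+a)(L-x))/(6L³EI)  [x>a] = -(-19)·(32/5)²·(16-(32/3))²·(3·(48/5)·16-(3·(48/5)+(32/5))·(16-(32/3)))/(6·16³·20000) = 77824/6328125 m
Load 4 — triangular load w₀=8 kN/m (0→w₀ over full span):
  y_4 = -w₀x²(L-x)²(x+2L)/(120LEI) = -8·(32/3)²·(16-(32/3))²·((32/3)+2·16)/(120·16·20000) = -65536/2278125 m
Superposition: y = Σ y_i = -1706764/56953125 m ≈ -0.029968 m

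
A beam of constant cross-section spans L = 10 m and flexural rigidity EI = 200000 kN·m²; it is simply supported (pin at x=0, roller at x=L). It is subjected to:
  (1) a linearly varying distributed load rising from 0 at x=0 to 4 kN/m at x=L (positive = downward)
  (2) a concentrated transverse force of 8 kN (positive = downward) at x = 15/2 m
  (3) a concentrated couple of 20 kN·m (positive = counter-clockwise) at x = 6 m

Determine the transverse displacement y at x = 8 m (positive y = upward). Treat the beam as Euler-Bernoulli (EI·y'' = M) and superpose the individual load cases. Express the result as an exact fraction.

Load 1 — triangular load w₀=4 kN/m (0→w₀ over full span):
  y_1 = -w₀x(7L⁴-10L²x²+3x⁴)/(360LEI) = -4·8·(7·10⁴-10·10²·8²+3·8⁴)/(360·10·200000) = -127/156250 m
Load 2 — point force P=8 kN at a=15/2 m (b=L-a=5/2):
  y_2 = -Pa(L-x)(2Lx-a²-x²)/(6LEI)  [x>a] = -8·(15/2)·(10-8)·(2·10·8-(15/2)²-8²)/(6·10·200000) = -159/400000 m
Load 3 — applied couple M₀=20 kN·m at a=6 m (b=L-a=4):
  y_3 = (M₀x³/(6L)-M₀(x-a)²/2+C₁x)/EI  [x>a] with C₁=M₀(3b²-L²)/(6L)=-52/3 = (20·8³/(6·10)-20·(8-6)²/2+(-52/3)·8)/200000 = -1/25000 m
Superposition: y = Σ y_i = -12503/10000000 m ≈ -0.001250 m

y(8) = -12503/10000000 m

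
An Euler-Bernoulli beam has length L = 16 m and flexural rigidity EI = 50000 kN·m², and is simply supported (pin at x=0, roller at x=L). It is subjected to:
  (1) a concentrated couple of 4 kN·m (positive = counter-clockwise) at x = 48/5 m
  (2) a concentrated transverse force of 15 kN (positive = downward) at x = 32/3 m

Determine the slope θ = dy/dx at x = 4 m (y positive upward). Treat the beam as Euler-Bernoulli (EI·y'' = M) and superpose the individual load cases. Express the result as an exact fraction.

Load 1 — applied couple M₀=4 kN·m at a=48/5 m (b=L-a=32/5):
  θ_1 = (M₀x²/(2L)+C₁)/EI  [x≤a] with C₁=M₀(3b²-L²)/(6L)=-416/75 = (4·4²/(2·16)+(-416/75))/50000 = -133/1875000 rad
Load 2 — point force P=15 kN at a=32/3 m (b=L-a=16/3):
  θ_2 = -Pb(L²-b²-3x²)/(6LEI)  [x≤a] = -15·(16/3)·(16²-(16/3)²-3·4²)/(6·16·50000) = -101/33750 rad
Superposition: θ = Σ θ_i = -51697/16875000 rad ≈ -0.003064 rad

θ(4) = -51697/16875000 rad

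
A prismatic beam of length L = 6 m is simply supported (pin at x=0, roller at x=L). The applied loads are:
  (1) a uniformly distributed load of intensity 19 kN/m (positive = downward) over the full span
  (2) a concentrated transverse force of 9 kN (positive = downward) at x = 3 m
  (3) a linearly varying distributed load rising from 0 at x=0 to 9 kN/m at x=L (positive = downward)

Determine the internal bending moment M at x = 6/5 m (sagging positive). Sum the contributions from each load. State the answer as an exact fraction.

Load 1 — uniform load w=19 kN/m over full span:
  M_1 = wx(L-x)/2 = 19·(6/5)·(6-(6/5))/2 = 1368/25 kN·m
Load 2 — point force P=9 kN at a=3 m (b=L-a=3):
  M_2 = Pbx/L  [x≤a] = 9·3·(6/5)/6 = 27/5 kN·m
Load 3 — triangular load w₀=9 kN/m (0→w₀ over full span):
  M_3 = w₀Lx/6 - w₀x³/(6L) = 9·6·(6/5)/6 - 9·(6/5)³/(6·6) = 1296/125 kN·m
Superposition: M = Σ M_i = 8811/125 kN·m ≈ 70.488000 kN·m

M(6/5) = 8811/125 kN·m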